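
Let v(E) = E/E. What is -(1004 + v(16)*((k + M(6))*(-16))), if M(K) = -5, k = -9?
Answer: -1228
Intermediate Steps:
v(E) = 1
-(1004 + v(16)*((k + M(6))*(-16))) = -(1004 + 1*((-9 - 5)*(-16))) = -(1004 + 1*(-14*(-16))) = -(1004 + 1*224) = -(1004 + 224) = -1*1228 = -1228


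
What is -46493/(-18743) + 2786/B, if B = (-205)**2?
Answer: 2006086323/787674575 ≈ 2.5468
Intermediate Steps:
B = 42025
-46493/(-18743) + 2786/B = -46493/(-18743) + 2786/42025 = -46493*(-1/18743) + 2786*(1/42025) = 46493/18743 + 2786/42025 = 2006086323/787674575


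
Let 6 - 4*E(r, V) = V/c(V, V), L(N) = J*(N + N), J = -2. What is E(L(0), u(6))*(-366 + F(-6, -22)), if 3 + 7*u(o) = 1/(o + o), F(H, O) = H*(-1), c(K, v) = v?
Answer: -450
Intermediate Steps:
F(H, O) = -H
u(o) = -3/7 + 1/(14*o) (u(o) = -3/7 + 1/(7*(o + o)) = -3/7 + 1/(7*((2*o))) = -3/7 + (1/(2*o))/7 = -3/7 + 1/(14*o))
L(N) = -4*N (L(N) = -2*(N + N) = -4*N)
E(r, V) = 5/4 (E(r, V) = 3/2 - V/(4*V) = 3/2 - ¼*1 = 3/2 - ¼ = 5/4)
E(L(0), u(6))*(-366 + F(-6, -22)) = 5*(-366 - 1*(-6))/4 = 5*(-366 + 6)/4 = (5/4)*(-360) = -450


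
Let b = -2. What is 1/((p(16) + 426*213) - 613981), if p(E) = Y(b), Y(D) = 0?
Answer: -1/523243 ≈ -1.9112e-6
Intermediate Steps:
p(E) = 0
1/((p(16) + 426*213) - 613981) = 1/((0 + 426*213) - 613981) = 1/((0 + 90738) - 613981) = 1/(90738 - 613981) = 1/(-523243) = -1/523243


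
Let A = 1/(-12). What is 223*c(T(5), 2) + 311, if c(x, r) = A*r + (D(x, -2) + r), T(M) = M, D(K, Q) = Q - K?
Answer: -5047/6 ≈ -841.17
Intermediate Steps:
A = -1/12 ≈ -0.083333
c(x, r) = -2 - x + 11*r/12 (c(x, r) = -r/12 + ((-2 - x) + r) = -r/12 + (-2 + r - x) = -2 - x + 11*r/12)
223*c(T(5), 2) + 311 = 223*(-2 - 1*5 + (11/12)*2) + 311 = 223*(-2 - 5 + 11/6) + 311 = 223*(-31/6) + 311 = -6913/6 + 311 = -5047/6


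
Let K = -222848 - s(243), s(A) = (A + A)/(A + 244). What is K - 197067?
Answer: -204499091/487 ≈ -4.1992e+5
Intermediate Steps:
s(A) = 2*A/(244 + A) (s(A) = (2*A)/(244 + A) = 2*A/(244 + A))
K = -108527462/487 (K = -222848 - 2*243/(244 + 243) = -222848 - 2*243/487 = -222848 - 1*486/487 = -222848 - 486/487 = -108527462/487 ≈ -2.2285e+5)
K - 197067 = -108527462/487 - 197067 = -204499091/487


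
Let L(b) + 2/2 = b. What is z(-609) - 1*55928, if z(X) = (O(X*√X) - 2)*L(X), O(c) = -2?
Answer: -53488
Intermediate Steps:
L(b) = -1 + b
z(X) = 4 - 4*X (z(X) = (-2 - 2)*(-1 + X) = -4*(-1 + X) = 4 - 4*X)
z(-609) - 1*55928 = (4 - 4*(-609)) - 1*55928 = (4 + 2436) - 55928 = 2440 - 55928 = -53488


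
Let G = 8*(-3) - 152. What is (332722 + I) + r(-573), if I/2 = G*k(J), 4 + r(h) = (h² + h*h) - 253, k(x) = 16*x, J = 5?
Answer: 960963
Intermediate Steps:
G = -176 (G = -24 - 152 = -176)
r(h) = -257 + 2*h² (r(h) = -4 + ((h² + h*h) - 253) = -4 + ((h² + h²) - 253) = -4 + (2*h² - 253) = -4 + (-253 + 2*h²) = -257 + 2*h²)
I = -28160 (I = 2*(-2816*5) = 2*(-176*80) = 2*(-14080) = -28160)
(332722 + I) + r(-573) = (332722 - 28160) + (-257 + 2*(-573)²) = 304562 + (-257 + 2*328329) = 304562 + (-257 + 656658) = 304562 + 656401 = 960963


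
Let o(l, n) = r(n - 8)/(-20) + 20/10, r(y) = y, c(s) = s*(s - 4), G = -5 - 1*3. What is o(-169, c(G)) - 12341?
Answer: -61717/5 ≈ -12343.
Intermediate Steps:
G = -8 (G = -5 - 3 = -8)
c(s) = s*(-4 + s)
o(l, n) = 12/5 - n/20 (o(l, n) = (n - 8)/(-20) + 20/10 = (-8 + n)*(-1/20) + 20*(1/10) = (2/5 - n/20) + 2 = 12/5 - n/20)
o(-169, c(G)) - 12341 = (12/5 - (-2)*(-4 - 8)/5) - 12341 = (12/5 - (-2)*(-12)/5) - 12341 = (12/5 - 1/20*96) - 12341 = (12/5 - 24/5) - 12341 = -12/5 - 12341 = -61717/5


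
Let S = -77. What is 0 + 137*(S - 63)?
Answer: -19180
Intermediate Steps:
0 + 137*(S - 63) = 0 + 137*(-77 - 63) = 0 + 137*(-140) = 0 - 19180 = -19180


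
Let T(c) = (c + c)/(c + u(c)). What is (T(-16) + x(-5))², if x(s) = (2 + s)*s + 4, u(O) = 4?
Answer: 4225/9 ≈ 469.44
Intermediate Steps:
x(s) = 4 + s*(2 + s) (x(s) = s*(2 + s) + 4 = 4 + s*(2 + s))
T(c) = 2*c/(4 + c) (T(c) = (c + c)/(c + 4) = (2*c)/(4 + c) = 2*c/(4 + c))
(T(-16) + x(-5))² = (2*(-16)/(4 - 16) + (4 + (-5)² + 2*(-5)))² = (2*(-16)/(-12) + (4 + 25 - 10))² = (2*(-16)*(-1/12) + 19)² = (8/3 + 19)² = (65/3)² = 4225/9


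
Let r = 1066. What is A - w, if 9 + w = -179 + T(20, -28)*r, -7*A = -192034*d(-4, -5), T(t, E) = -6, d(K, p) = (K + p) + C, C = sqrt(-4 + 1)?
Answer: -1682218/7 + 192034*I*sqrt(3)/7 ≈ -2.4032e+5 + 47516.0*I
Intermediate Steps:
C = I*sqrt(3) (C = sqrt(-3) = I*sqrt(3) ≈ 1.732*I)
d(K, p) = K + p + I*sqrt(3) (d(K, p) = (K + p) + I*sqrt(3) = K + p + I*sqrt(3))
A = -1728306/7 + 192034*I*sqrt(3)/7 (A = -(-192034)*(-4 - 5 + I*sqrt(3))/7 = -(-192034)*(-9 + I*sqrt(3))/7 = -(1728306 - 192034*I*sqrt(3))/7 = -1728306/7 + 192034*I*sqrt(3)/7 ≈ -2.469e+5 + 47516.0*I)
w = -6584 (w = -9 + (-179 - 6*1066) = -9 + (-179 - 6396) = -9 - 6575 = -6584)
A - w = (-1728306/7 + 192034*I*sqrt(3)/7) - 1*(-6584) = (-1728306/7 + 192034*I*sqrt(3)/7) + 6584 = -1682218/7 + 192034*I*sqrt(3)/7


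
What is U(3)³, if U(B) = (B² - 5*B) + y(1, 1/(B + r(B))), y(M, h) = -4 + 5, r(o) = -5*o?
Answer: -125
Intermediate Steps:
y(M, h) = 1
U(B) = 1 + B² - 5*B (U(B) = (B² - 5*B) + 1 = 1 + B² - 5*B)
U(3)³ = (1 + 3² - 5*3)³ = (1 + 9 - 15)³ = (-5)³ = -125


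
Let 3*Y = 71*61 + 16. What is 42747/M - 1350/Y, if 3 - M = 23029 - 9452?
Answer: -8918367/2185414 ≈ -4.0809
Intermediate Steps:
Y = 1449 (Y = (71*61 + 16)/3 = (4331 + 16)/3 = (1/3)*4347 = 1449)
M = -13574 (M = 3 - (23029 - 9452) = 3 - 1*13577 = 3 - 13577 = -13574)
42747/M - 1350/Y = 42747/(-13574) - 1350/1449 = 42747*(-1/13574) - 1350*1/1449 = -42747/13574 - 150/161 = -8918367/2185414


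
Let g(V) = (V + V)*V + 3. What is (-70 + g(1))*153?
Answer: -9945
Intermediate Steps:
g(V) = 3 + 2*V² (g(V) = (2*V)*V + 3 = 2*V² + 3 = 3 + 2*V²)
(-70 + g(1))*153 = (-70 + (3 + 2*1²))*153 = (-70 + (3 + 2*1))*153 = (-70 + (3 + 2))*153 = (-70 + 5)*153 = -65*153 = -9945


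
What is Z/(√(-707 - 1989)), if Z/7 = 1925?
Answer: -13475*I*√674/1348 ≈ -259.52*I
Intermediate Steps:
Z = 13475 (Z = 7*1925 = 13475)
Z/(√(-707 - 1989)) = 13475/(√(-707 - 1989)) = 13475/(√(-2696)) = 13475/((2*I*√674)) = 13475*(-I*√674/1348) = -13475*I*√674/1348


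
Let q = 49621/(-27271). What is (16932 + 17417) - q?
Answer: 936781200/27271 ≈ 34351.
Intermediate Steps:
q = -49621/27271 (q = 49621*(-1/27271) = -49621/27271 ≈ -1.8196)
(16932 + 17417) - q = (16932 + 17417) - 1*(-49621/27271) = 34349 + 49621/27271 = 936781200/27271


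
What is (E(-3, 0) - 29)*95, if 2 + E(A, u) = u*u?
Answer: -2945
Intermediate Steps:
E(A, u) = -2 + u² (E(A, u) = -2 + u*u = -2 + u²)
(E(-3, 0) - 29)*95 = ((-2 + 0²) - 29)*95 = ((-2 + 0) - 29)*95 = (-2 - 29)*95 = -31*95 = -2945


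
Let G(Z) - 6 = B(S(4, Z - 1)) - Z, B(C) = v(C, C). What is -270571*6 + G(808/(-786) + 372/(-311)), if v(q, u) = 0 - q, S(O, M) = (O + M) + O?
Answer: -198419574541/122223 ≈ -1.6234e+6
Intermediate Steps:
S(O, M) = M + 2*O (S(O, M) = (M + O) + O = M + 2*O)
v(q, u) = -q
B(C) = -C
G(Z) = -1 - 2*Z (G(Z) = 6 + (-((Z - 1) + 2*4) - Z) = 6 + (-((-1 + Z) + 8) - Z) = 6 + (-(7 + Z) - Z) = 6 + ((-7 - Z) - Z) = 6 + (-7 - 2*Z) = -1 - 2*Z)
-270571*6 + G(808/(-786) + 372/(-311)) = -270571*6 + (-1 - 2*(808/(-786) + 372/(-311))) = -1623426 + (-1 - 2*(808*(-1/786) + 372*(-1/311))) = -1623426 + (-1 - 2*(-404/393 - 372/311)) = -1623426 + (-1 - 2*(-271840/122223)) = -1623426 + (-1 + 543680/122223) = -1623426 + 421457/122223 = -198419574541/122223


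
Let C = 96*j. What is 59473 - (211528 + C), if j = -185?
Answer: -134295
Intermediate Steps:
C = -17760 (C = 96*(-185) = -17760)
59473 - (211528 + C) = 59473 - (211528 - 17760) = 59473 - 1*193768 = 59473 - 193768 = -134295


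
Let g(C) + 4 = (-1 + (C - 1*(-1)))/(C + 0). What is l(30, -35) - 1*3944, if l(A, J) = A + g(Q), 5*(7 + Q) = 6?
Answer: -3917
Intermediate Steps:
Q = -29/5 (Q = -7 + (⅕)*6 = -7 + 6/5 = -29/5 ≈ -5.8000)
g(C) = -3 (g(C) = -4 + (-1 + (C - 1*(-1)))/(C + 0) = -4 + (-1 + (C + 1))/C = -4 + (-1 + (1 + C))/C = -4 + C/C = -4 + 1 = -3)
l(A, J) = -3 + A (l(A, J) = A - 3 = -3 + A)
l(30, -35) - 1*3944 = (-3 + 30) - 1*3944 = 27 - 3944 = -3917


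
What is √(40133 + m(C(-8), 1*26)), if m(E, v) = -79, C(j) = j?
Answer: √40054 ≈ 200.14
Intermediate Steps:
√(40133 + m(C(-8), 1*26)) = √(40133 - 79) = √40054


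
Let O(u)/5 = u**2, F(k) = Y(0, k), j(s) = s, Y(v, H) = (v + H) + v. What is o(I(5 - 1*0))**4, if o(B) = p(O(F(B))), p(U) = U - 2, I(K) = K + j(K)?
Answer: 61505984016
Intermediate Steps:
Y(v, H) = H + 2*v (Y(v, H) = (H + v) + v = H + 2*v)
F(k) = k (F(k) = k + 2*0 = k + 0 = k)
O(u) = 5*u**2
I(K) = 2*K (I(K) = K + K = 2*K)
p(U) = -2 + U
o(B) = -2 + 5*B**2
o(I(5 - 1*0))**4 = (-2 + 5*(2*(5 - 1*0))**2)**4 = (-2 + 5*(2*(5 + 0))**2)**4 = (-2 + 5*(2*5)**2)**4 = (-2 + 5*10**2)**4 = (-2 + 5*100)**4 = (-2 + 500)**4 = 498**4 = 61505984016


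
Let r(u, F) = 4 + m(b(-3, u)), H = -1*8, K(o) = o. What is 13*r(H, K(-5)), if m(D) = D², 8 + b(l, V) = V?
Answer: 3380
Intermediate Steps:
b(l, V) = -8 + V
H = -8
r(u, F) = 4 + (-8 + u)²
13*r(H, K(-5)) = 13*(4 + (-8 - 8)²) = 13*(4 + (-16)²) = 13*(4 + 256) = 13*260 = 3380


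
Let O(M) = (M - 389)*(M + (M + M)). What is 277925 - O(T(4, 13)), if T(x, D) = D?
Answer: 292589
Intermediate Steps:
O(M) = 3*M*(-389 + M) (O(M) = (-389 + M)*(M + 2*M) = (-389 + M)*(3*M) = 3*M*(-389 + M))
277925 - O(T(4, 13)) = 277925 - 3*13*(-389 + 13) = 277925 - 3*13*(-376) = 277925 - 1*(-14664) = 277925 + 14664 = 292589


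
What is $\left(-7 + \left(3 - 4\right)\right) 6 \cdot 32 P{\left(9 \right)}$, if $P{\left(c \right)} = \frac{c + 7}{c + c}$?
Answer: $- \frac{4096}{3} \approx -1365.3$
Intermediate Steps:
$P{\left(c \right)} = \frac{7 + c}{2 c}$
$\left(-7 + \left(3 - 4\right)\right) 6 \cdot 32 P{\left(9 \right)} = \left(-7 + \left(3 - 4\right)\right) 6 \cdot 32 \frac{7 + 9}{2 \cdot 9} = \left(-7 + \left(3 - 4\right)\right) 6 \cdot 32 \cdot \frac{1}{2} \cdot \frac{1}{9} \cdot 16 = \left(-7 - 1\right) 6 \cdot 32 \cdot \frac{8}{9} = \left(-8\right) 6 \cdot 32 \cdot \frac{8}{9} = \left(-48\right) 32 \cdot \frac{8}{9} = \left(-1536\right) \frac{8}{9} = - \frac{4096}{3}$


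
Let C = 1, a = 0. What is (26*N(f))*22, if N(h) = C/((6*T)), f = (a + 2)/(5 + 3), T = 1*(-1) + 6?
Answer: 286/15 ≈ 19.067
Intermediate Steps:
T = 5 (T = -1 + 6 = 5)
f = ¼ (f = (0 + 2)/(5 + 3) = 2/8 = 2*(⅛) = ¼ ≈ 0.25000)
N(h) = 1/30 (N(h) = 1/(6*5) = 1/30)
(26*N(f))*22 = (26*(1/30))*22 = (13/15)*22 = 286/15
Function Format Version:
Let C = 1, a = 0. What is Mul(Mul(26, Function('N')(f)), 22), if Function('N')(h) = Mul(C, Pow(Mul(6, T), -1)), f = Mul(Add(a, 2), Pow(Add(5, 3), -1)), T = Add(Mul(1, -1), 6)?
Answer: Rational(286, 15) ≈ 19.067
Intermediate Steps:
T = 5 (T = Add(-1, 6) = 5)
f = Rational(1, 4) (f = Mul(Add(0, 2), Pow(Add(5, 3), -1)) = Mul(2, Pow(8, -1)) = Mul(2, Rational(1, 8)) = Rational(1, 4) ≈ 0.25000)
Function('N')(h) = Rational(1, 30) (Function('N')(h) = Mul(1, Pow(Mul(6, 5), -1)) = Mul(1, Pow(30, -1)) = Mul(1, Rational(1, 30)) = Rational(1, 30))
Mul(Mul(26, Function('N')(f)), 22) = Mul(Mul(26, Rational(1, 30)), 22) = Mul(Rational(13, 15), 22) = Rational(286, 15)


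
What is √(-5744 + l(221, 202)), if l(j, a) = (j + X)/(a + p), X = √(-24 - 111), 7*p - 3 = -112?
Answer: √(-1086684085 + 3045*I*√15)/435 ≈ 0.00041121 + 75.781*I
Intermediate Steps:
p = -109/7 (p = 3/7 + (⅐)*(-112) = 3/7 - 16 = -109/7 ≈ -15.571)
X = 3*I*√15 (X = √(-135) = 3*I*√15 ≈ 11.619*I)
l(j, a) = (j + 3*I*√15)/(-109/7 + a) (l(j, a) = (j + 3*I*√15)/(a - 109/7) = (j + 3*I*√15)/(-109/7 + a))
√(-5744 + l(221, 202)) = √(-5744 + 7*(221 + 3*I*√15)/(-109 + 7*202)) = √(-5744 + 7*(221 + 3*I*√15)/(-109 + 1414)) = √(-5744 + 7*(221 + 3*I*√15)/1305) = √(-5744 + 7*(1/1305)*(221 + 3*I*√15)) = √(-5744 + (1547/1305 + 7*I*√15/435)) = √(-7494373/1305 + 7*I*√15/435)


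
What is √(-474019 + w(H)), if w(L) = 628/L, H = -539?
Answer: 3*I*√312273951/77 ≈ 688.49*I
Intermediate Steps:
√(-474019 + w(H)) = √(-474019 + 628/(-539)) = √(-474019 + 628*(-1/539)) = √(-474019 - 628/539) = √(-255496869/539) = 3*I*√312273951/77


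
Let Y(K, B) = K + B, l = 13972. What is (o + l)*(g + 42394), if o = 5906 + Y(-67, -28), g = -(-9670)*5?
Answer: 1795188552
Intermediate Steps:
Y(K, B) = B + K
g = 48350 (g = -1934*(-25) = 48350)
o = 5811 (o = 5906 + (-28 - 67) = 5906 - 95 = 5811)
(o + l)*(g + 42394) = (5811 + 13972)*(48350 + 42394) = 19783*90744 = 1795188552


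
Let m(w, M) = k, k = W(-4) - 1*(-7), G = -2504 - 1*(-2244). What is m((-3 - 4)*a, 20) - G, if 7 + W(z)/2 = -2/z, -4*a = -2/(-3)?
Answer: 254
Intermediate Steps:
a = -1/6 (a = -(-1)/(2*(-3)) = -(-1)*(-1)/(2*3) = -1/4*2/3 = -1/6 ≈ -0.16667)
W(z) = -14 - 4/z (W(z) = -14 + 2*(-2/z) = -14 - 4/z)
G = -260 (G = -2504 + 2244 = -260)
k = -6 (k = (-14 - 4/(-4)) - 1*(-7) = (-14 - 4*(-1/4)) + 7 = (-14 + 1) + 7 = -13 + 7 = -6)
m(w, M) = -6
m((-3 - 4)*a, 20) - G = -6 - 1*(-260) = -6 + 260 = 254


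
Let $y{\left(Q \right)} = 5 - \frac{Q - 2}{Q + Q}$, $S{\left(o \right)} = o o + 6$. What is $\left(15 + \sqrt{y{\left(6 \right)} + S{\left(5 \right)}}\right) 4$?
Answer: $60 + \frac{4 \sqrt{321}}{3} \approx 83.889$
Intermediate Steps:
$S{\left(o \right)} = 6 + o^{2}$ ($S{\left(o \right)} = o^{2} + 6 = 6 + o^{2}$)
$y{\left(Q \right)} = 5 - \frac{-2 + Q}{2 Q}$
$\left(15 + \sqrt{y{\left(6 \right)} + S{\left(5 \right)}}\right) 4 = \left(15 + \sqrt{\left(\frac{9}{2} + \frac{1}{6}\right) + \left(6 + 5^{2}\right)}\right) 4 = \left(15 + \sqrt{\left(\frac{9}{2} + \frac{1}{6}\right) + \left(6 + 25\right)}\right) 4 = \left(15 + \sqrt{\frac{14}{3} + 31}\right) 4 = \left(15 + \sqrt{\frac{107}{3}}\right) 4 = \left(15 + \frac{\sqrt{321}}{3}\right) 4 = 60 + \frac{4 \sqrt{321}}{3}$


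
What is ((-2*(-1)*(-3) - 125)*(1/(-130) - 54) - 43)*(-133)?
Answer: -121583413/130 ≈ -9.3526e+5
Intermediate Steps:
((-2*(-1)*(-3) - 125)*(1/(-130) - 54) - 43)*(-133) = ((2*(-3) - 125)*(-1/130 - 54) - 43)*(-133) = ((-6 - 125)*(-7021/130) - 43)*(-133) = (-131*(-7021/130) - 43)*(-133) = (919751/130 - 43)*(-133) = (914161/130)*(-133) = -121583413/130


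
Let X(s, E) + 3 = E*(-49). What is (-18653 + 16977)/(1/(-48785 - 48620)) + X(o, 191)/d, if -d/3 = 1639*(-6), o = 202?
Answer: 2408112251099/14751 ≈ 1.6325e+8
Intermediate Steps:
X(s, E) = -3 - 49*E (X(s, E) = -3 + E*(-49) = -3 - 49*E)
d = 29502 (d = -4917*(-6) = -3*(-9834) = 29502)
(-18653 + 16977)/(1/(-48785 - 48620)) + X(o, 191)/d = (-18653 + 16977)/(1/(-48785 - 48620)) + (-3 - 49*191)/29502 = -1676/(1/(-97405)) + (-3 - 9359)*(1/29502) = -1676/(-1/97405) - 9362*1/29502 = -1676*(-97405) - 4681/14751 = 163250780 - 4681/14751 = 2408112251099/14751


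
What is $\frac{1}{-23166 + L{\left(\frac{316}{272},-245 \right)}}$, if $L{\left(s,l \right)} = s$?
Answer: $- \frac{68}{1575209} \approx -4.3169 \cdot 10^{-5}$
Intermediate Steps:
$\frac{1}{-23166 + L{\left(\frac{316}{272},-245 \right)}} = \frac{1}{-23166 + \frac{316}{272}} = \frac{1}{-23166 + 316 \cdot \frac{1}{272}} = \frac{1}{-23166 + \frac{79}{68}} = \frac{1}{- \frac{1575209}{68}} = - \frac{68}{1575209}$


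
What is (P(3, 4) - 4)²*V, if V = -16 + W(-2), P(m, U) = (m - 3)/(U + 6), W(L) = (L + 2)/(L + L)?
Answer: -256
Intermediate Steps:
W(L) = (2 + L)/(2*L) (W(L) = (2 + L)/((2*L)) = (2 + L)*(1/(2*L)) = (2 + L)/(2*L))
P(m, U) = (-3 + m)/(6 + U)
V = -16 (V = -16 + (½)*(2 - 2)/(-2) = -16 + (½)*(-½)*0 = -16 + 0 = -16)
(P(3, 4) - 4)²*V = ((-3 + 3)/(6 + 4) - 4)²*(-16) = (0/10 - 4)²*(-16) = ((⅒)*0 - 4)²*(-16) = (0 - 4)²*(-16) = (-4)²*(-16) = 16*(-16) = -256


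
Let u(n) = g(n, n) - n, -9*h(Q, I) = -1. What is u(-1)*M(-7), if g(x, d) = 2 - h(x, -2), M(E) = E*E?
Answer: 1274/9 ≈ 141.56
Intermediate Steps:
M(E) = E²
h(Q, I) = ⅑ (h(Q, I) = -⅑*(-1) = ⅑)
g(x, d) = 17/9 (g(x, d) = 2 - 1*⅑ = 2 - ⅑ = 17/9)
u(n) = 17/9 - n
u(-1)*M(-7) = (17/9 - 1*(-1))*(-7)² = (17/9 + 1)*49 = (26/9)*49 = 1274/9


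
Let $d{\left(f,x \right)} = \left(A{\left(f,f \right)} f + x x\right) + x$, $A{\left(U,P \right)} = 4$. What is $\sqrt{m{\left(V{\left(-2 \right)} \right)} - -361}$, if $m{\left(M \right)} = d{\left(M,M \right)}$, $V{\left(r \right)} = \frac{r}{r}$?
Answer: $\sqrt{367} \approx 19.157$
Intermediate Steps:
$V{\left(r \right)} = 1$
$d{\left(f,x \right)} = x + x^{2} + 4 f$ ($d{\left(f,x \right)} = \left(4 f + x x\right) + x = \left(4 f + x^{2}\right) + x = \left(x^{2} + 4 f\right) + x = x + x^{2} + 4 f$)
$m{\left(M \right)} = M^{2} + 5 M$ ($m{\left(M \right)} = M + M^{2} + 4 M = M^{2} + 5 M$)
$\sqrt{m{\left(V{\left(-2 \right)} \right)} - -361} = \sqrt{1 \left(5 + 1\right) - -361} = \sqrt{1 \cdot 6 + \left(-1756 + 2117\right)} = \sqrt{6 + 361} = \sqrt{367}$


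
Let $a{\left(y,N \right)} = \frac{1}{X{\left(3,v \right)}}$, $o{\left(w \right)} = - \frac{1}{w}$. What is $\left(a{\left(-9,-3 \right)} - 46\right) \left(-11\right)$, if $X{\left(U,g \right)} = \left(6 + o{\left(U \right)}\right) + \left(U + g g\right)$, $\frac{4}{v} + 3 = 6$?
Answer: $\frac{47465}{94} \approx 504.95$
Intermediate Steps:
$v = \frac{4}{3}$ ($v = \frac{4}{-3 + 6} = \frac{4}{3} \approx 1.3333$)
$X{\left(U,g \right)} = 6 + U + g^{2} - \frac{1}{U}$ ($X{\left(U,g \right)} = \left(6 - \frac{1}{U}\right) + \left(U + g g\right) = \left(6 - \frac{1}{U}\right) + \left(U + g^{2}\right) = 6 + U + g^{2} - \frac{1}{U}$)
$a{\left(y,N \right)} = \frac{9}{94}$ ($a{\left(y,N \right)} = \frac{1}{6 + 3 + \left(\frac{4}{3}\right)^{2} - \frac{1}{3}} = \frac{1}{6 + 3 + \frac{16}{9} - \frac{1}{3}} = \frac{1}{\frac{94}{9}} = \frac{9}{94}$)
$\left(a{\left(-9,-3 \right)} - 46\right) \left(-11\right) = \left(\frac{9}{94} - 46\right) \left(-11\right) = \left(- \frac{4315}{94}\right) \left(-11\right) = \frac{47465}{94}$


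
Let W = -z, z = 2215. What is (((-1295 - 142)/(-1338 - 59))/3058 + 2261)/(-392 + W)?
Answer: -9659052223/11137171782 ≈ -0.86728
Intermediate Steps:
W = -2215 (W = -1*2215 = -2215)
(((-1295 - 142)/(-1338 - 59))/3058 + 2261)/(-392 + W) = (((-1295 - 142)/(-1338 - 59))/3058 + 2261)/(-392 - 2215) = (-1437/(-1397)*(1/3058) + 2261)/(-2607) = (-1437*(-1/1397)*(1/3058) + 2261)*(-1/2607) = ((1437/1397)*(1/3058) + 2261)*(-1/2607) = (1437/4272026 + 2261)*(-1/2607) = (9659052223/4272026)*(-1/2607) = -9659052223/11137171782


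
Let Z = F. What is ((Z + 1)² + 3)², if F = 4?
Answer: 784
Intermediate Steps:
Z = 4
((Z + 1)² + 3)² = ((4 + 1)² + 3)² = (5² + 3)² = (25 + 3)² = 28² = 784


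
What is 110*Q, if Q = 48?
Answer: 5280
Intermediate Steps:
110*Q = 110*48 = 5280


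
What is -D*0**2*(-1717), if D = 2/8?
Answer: 0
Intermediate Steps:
D = 1/4 (D = 2*(1/8) = 1/4 ≈ 0.25000)
-D*0**2*(-1717) = -0**2/4*(-1717) = -0/4*(-1717) = -1*0*(-1717) = 0*(-1717) = 0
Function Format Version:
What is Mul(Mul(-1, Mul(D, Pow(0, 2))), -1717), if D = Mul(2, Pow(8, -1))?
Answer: 0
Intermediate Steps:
D = Rational(1, 4) (D = Mul(2, Rational(1, 8)) = Rational(1, 4) ≈ 0.25000)
Mul(Mul(-1, Mul(D, Pow(0, 2))), -1717) = Mul(Mul(-1, Mul(Rational(1, 4), Pow(0, 2))), -1717) = Mul(Mul(-1, Mul(Rational(1, 4), 0)), -1717) = Mul(Mul(-1, 0), -1717) = Mul(0, -1717) = 0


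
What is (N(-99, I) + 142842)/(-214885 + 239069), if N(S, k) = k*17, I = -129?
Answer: 140649/24184 ≈ 5.8158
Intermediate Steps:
N(S, k) = 17*k
(N(-99, I) + 142842)/(-214885 + 239069) = (17*(-129) + 142842)/(-214885 + 239069) = (-2193 + 142842)/24184 = 140649*(1/24184) = 140649/24184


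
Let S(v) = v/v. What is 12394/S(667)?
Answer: 12394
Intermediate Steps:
S(v) = 1
12394/S(667) = 12394/1 = 12394*1 = 12394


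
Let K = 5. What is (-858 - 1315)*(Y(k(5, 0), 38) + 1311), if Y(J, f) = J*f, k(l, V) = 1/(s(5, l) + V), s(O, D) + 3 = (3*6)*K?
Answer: -247928435/87 ≈ -2.8498e+6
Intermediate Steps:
s(O, D) = 87 (s(O, D) = -3 + (3*6)*5 = -3 + 18*5 = -3 + 90 = 87)
k(l, V) = 1/(87 + V)
(-858 - 1315)*(Y(k(5, 0), 38) + 1311) = (-858 - 1315)*(38/(87 + 0) + 1311) = -2173*(38/87 + 1311) = -2173*114095/87 = -247928435/87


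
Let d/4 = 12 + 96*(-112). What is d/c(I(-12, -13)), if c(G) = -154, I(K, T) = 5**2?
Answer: 21480/77 ≈ 278.96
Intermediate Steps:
I(K, T) = 25
d = -42960 (d = 4*(12 + 96*(-112)) = 4*(12 - 10752) = 4*(-10740) = -42960)
d/c(I(-12, -13)) = -42960/(-154) = -42960*(-1/154) = 21480/77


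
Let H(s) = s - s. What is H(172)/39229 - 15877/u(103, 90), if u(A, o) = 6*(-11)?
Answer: 15877/66 ≈ 240.56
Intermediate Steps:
H(s) = 0
u(A, o) = -66
H(172)/39229 - 15877/u(103, 90) = 0/39229 - 15877/(-66) = 0*(1/39229) - 15877*(-1/66) = 0 + 15877/66 = 15877/66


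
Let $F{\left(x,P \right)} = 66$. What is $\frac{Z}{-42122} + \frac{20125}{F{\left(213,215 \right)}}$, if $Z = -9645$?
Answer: $\frac{212085455}{695013} \approx 305.15$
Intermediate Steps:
$\frac{Z}{-42122} + \frac{20125}{F{\left(213,215 \right)}} = - \frac{9645}{-42122} + \frac{20125}{66} = \left(-9645\right) \left(- \frac{1}{42122}\right) + 20125 \cdot \frac{1}{66} = \frac{9645}{42122} + \frac{20125}{66} = \frac{212085455}{695013}$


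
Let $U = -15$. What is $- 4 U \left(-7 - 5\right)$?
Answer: $-720$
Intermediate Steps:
$- 4 U \left(-7 - 5\right) = \left(-4\right) \left(-15\right) \left(-7 - 5\right) = 60 \left(-12\right) = -720$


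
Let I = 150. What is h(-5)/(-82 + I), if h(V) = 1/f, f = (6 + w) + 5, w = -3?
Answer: 1/544 ≈ 0.0018382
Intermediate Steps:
f = 8 (f = (6 - 3) + 5 = 3 + 5 = 8)
h(V) = ⅛ (h(V) = 1/8 = ⅛)
h(-5)/(-82 + I) = 1/(8*(-82 + 150)) = (⅛)/68 = (⅛)*(1/68) = 1/544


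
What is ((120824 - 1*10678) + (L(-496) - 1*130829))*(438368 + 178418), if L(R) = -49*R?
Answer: 2233382106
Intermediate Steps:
((120824 - 1*10678) + (L(-496) - 1*130829))*(438368 + 178418) = ((120824 - 1*10678) + (-49*(-496) - 1*130829))*(438368 + 178418) = ((120824 - 10678) + (24304 - 130829))*616786 = (110146 - 106525)*616786 = 3621*616786 = 2233382106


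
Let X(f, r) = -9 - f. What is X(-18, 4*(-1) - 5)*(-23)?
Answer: -207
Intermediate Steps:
X(-18, 4*(-1) - 5)*(-23) = (-9 - 1*(-18))*(-23) = (-9 + 18)*(-23) = 9*(-23) = -207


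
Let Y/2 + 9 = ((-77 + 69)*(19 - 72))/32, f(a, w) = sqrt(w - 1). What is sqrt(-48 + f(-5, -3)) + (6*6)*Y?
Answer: 306 + sqrt(-48 + 2*I) ≈ 306.14 + 6.9297*I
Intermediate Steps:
f(a, w) = sqrt(-1 + w)
Y = 17/2 (Y = -18 + 2*(((-77 + 69)*(19 - 72))/32) = -18 + 2*(-8*(-53)*(1/32)) = -18 + 2*(424*(1/32)) = -18 + 2*(53/4) = -18 + 53/2 = 17/2 ≈ 8.5000)
sqrt(-48 + f(-5, -3)) + (6*6)*Y = sqrt(-48 + sqrt(-1 - 3)) + (6*6)*(17/2) = sqrt(-48 + sqrt(-4)) + 36*(17/2) = sqrt(-48 + 2*I) + 306 = 306 + sqrt(-48 + 2*I)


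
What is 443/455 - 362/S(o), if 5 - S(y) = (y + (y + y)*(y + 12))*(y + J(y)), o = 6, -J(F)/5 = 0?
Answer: 752571/603785 ≈ 1.2464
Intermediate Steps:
J(F) = 0 (J(F) = -5*0 = 0)
S(y) = 5 - y*(y + 2*y*(12 + y)) (S(y) = 5 - (y + (y + y)*(y + 12))*(y + 0) = 5 - (y + (2*y)*(12 + y))*y = 5 - (y + 2*y*(12 + y))*y = 5 - y*(y + 2*y*(12 + y)))
443/455 - 362/S(o) = 443/455 - 362/(5 - 25*6² - 2*6³) = 443*(1/455) - 362/(5 - 25*36 - 2*216) = 443/455 - 362/(5 - 900 - 432) = 443/455 - 362/(-1327) = 443/455 - 362*(-1/1327) = 443/455 + 362/1327 = 752571/603785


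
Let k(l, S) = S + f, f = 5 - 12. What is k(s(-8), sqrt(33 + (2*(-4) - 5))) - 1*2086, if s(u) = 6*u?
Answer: -2093 + 2*sqrt(5) ≈ -2088.5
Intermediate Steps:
f = -7
k(l, S) = -7 + S (k(l, S) = S - 7 = -7 + S)
k(s(-8), sqrt(33 + (2*(-4) - 5))) - 1*2086 = (-7 + sqrt(33 + (2*(-4) - 5))) - 1*2086 = (-7 + sqrt(33 + (-8 - 5))) - 2086 = (-7 + sqrt(33 - 13)) - 2086 = (-7 + sqrt(20)) - 2086 = (-7 + 2*sqrt(5)) - 2086 = -2093 + 2*sqrt(5)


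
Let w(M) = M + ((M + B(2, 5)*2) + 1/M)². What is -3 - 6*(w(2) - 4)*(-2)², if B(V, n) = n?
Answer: -3705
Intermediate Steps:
w(M) = M + (10 + M + 1/M)² (w(M) = M + ((M + 5*2) + 1/M)² = M + ((M + 10) + 1/M)² = M + ((10 + M) + 1/M)² = M + (10 + M + 1/M)²)
-3 - 6*(w(2) - 4)*(-2)² = -3 - 6*((2 + (1 + 2² + 10*2)²/2²) - 4)*(-2)² = -3 - 6*((2 + (1 + 4 + 20)²/4) - 4)*4 = -3 - 6*((2 + (¼)*25²) - 4)*4 = -3 - 6*((2 + (¼)*625) - 4)*4 = -3 - 6*((2 + 625/4) - 4)*4 = -3 - 6*(633/4 - 4)*4 = -3 - 1851*4/2 = -3 - 6*617 = -3 - 3702 = -3705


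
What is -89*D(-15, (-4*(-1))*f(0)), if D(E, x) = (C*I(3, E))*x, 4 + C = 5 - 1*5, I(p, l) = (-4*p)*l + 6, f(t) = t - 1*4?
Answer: -1059456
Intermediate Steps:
f(t) = -4 + t (f(t) = t - 4 = -4 + t)
I(p, l) = 6 - 4*l*p (I(p, l) = -4*l*p + 6 = 6 - 4*l*p)
C = -4 (C = -4 + (5 - 1*5) = -4 + (5 - 5) = -4 + 0 = -4)
D(E, x) = x*(-24 + 48*E) (D(E, x) = (-4*(6 - 4*E*3))*x = (-4*(6 - 12*E))*x = (-24 + 48*E)*x = x*(-24 + 48*E))
-89*D(-15, (-4*(-1))*f(0)) = -2136*(-4*(-1))*(-4 + 0)*(-1 + 2*(-15)) = -2136*4*(-4)*(-1 - 30) = -2136*(-16)*(-31) = -89*11904 = -1059456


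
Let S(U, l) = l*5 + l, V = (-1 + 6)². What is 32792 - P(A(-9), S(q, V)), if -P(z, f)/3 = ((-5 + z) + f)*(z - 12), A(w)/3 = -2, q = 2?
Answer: 25286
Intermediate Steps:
V = 25 (V = 5² = 25)
S(U, l) = 6*l (S(U, l) = 5*l + l = 6*l)
A(w) = -6 (A(w) = 3*(-2) = -6)
P(z, f) = -3*(-12 + z)*(-5 + f + z) (P(z, f) = -3*((-5 + z) + f)*(z - 12) = -3*(-5 + f + z)*(-12 + z) = -3*(-12 + z)*(-5 + f + z))
32792 - P(A(-9), S(q, V)) = 32792 - (-180 - 3*(-6)² + 36*(6*25) + 51*(-6) - 3*6*25*(-6)) = 32792 - (-180 - 3*36 + 36*150 - 306 - 3*150*(-6)) = 32792 - (-180 - 108 + 5400 - 306 + 2700) = 32792 - 1*7506 = 32792 - 7506 = 25286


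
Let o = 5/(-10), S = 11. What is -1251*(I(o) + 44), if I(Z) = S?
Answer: -68805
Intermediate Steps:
o = -½ (o = 5*(-⅒) = -½ ≈ -0.50000)
I(Z) = 11
-1251*(I(o) + 44) = -1251*(11 + 44) = -1251*55 = -68805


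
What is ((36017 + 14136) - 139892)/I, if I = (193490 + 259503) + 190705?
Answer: -9971/71522 ≈ -0.13941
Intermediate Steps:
I = 643698 (I = 452993 + 190705 = 643698)
((36017 + 14136) - 139892)/I = ((36017 + 14136) - 139892)/643698 = (50153 - 139892)*(1/643698) = -89739*1/643698 = -9971/71522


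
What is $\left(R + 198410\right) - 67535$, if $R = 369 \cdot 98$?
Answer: $167037$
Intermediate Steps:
$R = 36162$
$\left(R + 198410\right) - 67535 = \left(36162 + 198410\right) - 67535 = 234572 - 67535 = 167037$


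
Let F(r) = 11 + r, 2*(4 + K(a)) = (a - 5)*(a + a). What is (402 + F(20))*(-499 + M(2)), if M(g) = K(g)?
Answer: -220397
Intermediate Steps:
K(a) = -4 + a*(-5 + a) (K(a) = -4 + ((a - 5)*(a + a))/2 = -4 + ((-5 + a)*(2*a))/2 = -4 + (2*a*(-5 + a))/2 = -4 + a*(-5 + a))
M(g) = -4 + g² - 5*g
(402 + F(20))*(-499 + M(2)) = (402 + (11 + 20))*(-499 + (-4 + 2² - 5*2)) = (402 + 31)*(-499 + (-4 + 4 - 10)) = 433*(-499 - 10) = 433*(-509) = -220397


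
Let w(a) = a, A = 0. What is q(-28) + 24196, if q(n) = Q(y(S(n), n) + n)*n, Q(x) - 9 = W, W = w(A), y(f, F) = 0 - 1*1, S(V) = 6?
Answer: 23944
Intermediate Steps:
y(f, F) = -1 (y(f, F) = 0 - 1 = -1)
W = 0
Q(x) = 9 (Q(x) = 9 + 0 = 9)
q(n) = 9*n
q(-28) + 24196 = 9*(-28) + 24196 = -252 + 24196 = 23944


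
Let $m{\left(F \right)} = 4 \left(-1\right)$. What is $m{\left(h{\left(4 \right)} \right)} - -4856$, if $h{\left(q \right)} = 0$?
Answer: $4852$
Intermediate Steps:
$m{\left(F \right)} = -4$
$m{\left(h{\left(4 \right)} \right)} - -4856 = -4 - -4856 = -4 + 4856 = 4852$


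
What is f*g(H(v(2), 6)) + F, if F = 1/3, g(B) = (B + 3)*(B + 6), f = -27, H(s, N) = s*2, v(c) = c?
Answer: -5669/3 ≈ -1889.7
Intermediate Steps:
H(s, N) = 2*s
g(B) = (3 + B)*(6 + B)
F = ⅓ ≈ 0.33333
f*g(H(v(2), 6)) + F = -27*(18 + (2*2)² + 9*(2*2)) + ⅓ = -27*(18 + 4² + 9*4) + ⅓ = -27*(18 + 16 + 36) + ⅓ = -27*70 + ⅓ = -1890 + ⅓ = -5669/3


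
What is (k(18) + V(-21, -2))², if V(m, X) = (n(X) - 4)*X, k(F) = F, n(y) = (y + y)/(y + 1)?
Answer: 324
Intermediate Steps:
n(y) = 2*y/(1 + y) (n(y) = (2*y)/(1 + y) = 2*y/(1 + y))
V(m, X) = X*(-4 + 2*X/(1 + X)) (V(m, X) = (2*X/(1 + X) - 4)*X = (-4 + 2*X/(1 + X))*X = X*(-4 + 2*X/(1 + X)))
(k(18) + V(-21, -2))² = (18 + 2*(-2)*(-2 - 1*(-2))/(1 - 2))² = (18 + 2*(-2)*(-2 + 2)/(-1))² = (18 + 2*(-2)*(-1)*0)² = (18 + 0)² = 18² = 324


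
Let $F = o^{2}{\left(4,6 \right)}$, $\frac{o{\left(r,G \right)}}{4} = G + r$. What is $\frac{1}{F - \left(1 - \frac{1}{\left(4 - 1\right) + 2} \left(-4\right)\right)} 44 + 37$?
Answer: $\frac{295887}{7991} \approx 37.028$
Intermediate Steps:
$o{\left(r,G \right)} = 4 G + 4 r$ ($o{\left(r,G \right)} = 4 \left(G + r\right) = 4 G + 4 r$)
$F = 1600$ ($F = \left(4 \cdot 6 + 4 \cdot 4\right)^{2} = \left(24 + 16\right)^{2} = 40^{2} = 1600$)
$\frac{1}{F - \left(1 - \frac{1}{\left(4 - 1\right) + 2} \left(-4\right)\right)} 44 + 37 = \frac{1}{1600 - \left(1 - \frac{1}{\left(4 - 1\right) + 2} \left(-4\right)\right)} 44 + 37 = \frac{1}{1600 - \left(1 - \frac{1}{3 + 2} \left(-4\right)\right)} 44 + 37 = \frac{1}{1600 - \left(1 - \frac{1}{5} \left(-4\right)\right)} 44 + 37 = \frac{1}{1600 + \left(\frac{1}{5} \left(-4\right) - 1\right)} 44 + 37 = \frac{1}{1600 - \frac{9}{5}} \cdot 44 + 37 = \frac{1}{\frac{7991}{5}} \cdot 44 + 37 = \frac{5}{7991} \cdot 44 + 37 = \frac{220}{7991} + 37 = \frac{295887}{7991}$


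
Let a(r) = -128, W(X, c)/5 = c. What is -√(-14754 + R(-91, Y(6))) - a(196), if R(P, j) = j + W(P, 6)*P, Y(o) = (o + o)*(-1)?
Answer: 128 - 54*I*√6 ≈ 128.0 - 132.27*I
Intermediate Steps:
Y(o) = -2*o (Y(o) = (2*o)*(-1) = -2*o)
W(X, c) = 5*c
R(P, j) = j + 30*P (R(P, j) = j + (5*6)*P = j + 30*P)
-√(-14754 + R(-91, Y(6))) - a(196) = -√(-14754 + (-2*6 + 30*(-91))) - 1*(-128) = -√(-14754 + (-12 - 2730)) + 128 = -√(-14754 - 2742) + 128 = -√(-17496) + 128 = -54*I*√6 + 128 = 128 - 54*I*√6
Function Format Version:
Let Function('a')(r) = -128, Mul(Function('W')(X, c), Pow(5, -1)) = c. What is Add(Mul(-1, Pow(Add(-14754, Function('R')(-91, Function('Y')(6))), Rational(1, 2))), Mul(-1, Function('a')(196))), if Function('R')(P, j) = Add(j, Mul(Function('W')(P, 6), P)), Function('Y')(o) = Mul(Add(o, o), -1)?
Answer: Add(128, Mul(-54, I, Pow(6, Rational(1, 2)))) ≈ Add(128.00, Mul(-132.27, I))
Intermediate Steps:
Function('Y')(o) = Mul(-2, o) (Function('Y')(o) = Mul(Mul(2, o), -1) = Mul(-2, o))
Function('W')(X, c) = Mul(5, c)
Function('R')(P, j) = Add(j, Mul(30, P)) (Function('R')(P, j) = Add(j, Mul(Mul(5, 6), P)) = Add(j, Mul(30, P)))
Add(Mul(-1, Pow(Add(-14754, Function('R')(-91, Function('Y')(6))), Rational(1, 2))), Mul(-1, Function('a')(196))) = Add(Mul(-1, Pow(Add(-14754, Add(Mul(-2, 6), Mul(30, -91))), Rational(1, 2))), Mul(-1, -128)) = Add(Mul(-1, Pow(Add(-14754, Add(-12, -2730)), Rational(1, 2))), 128) = Add(Mul(-1, Pow(Add(-14754, -2742), Rational(1, 2))), 128) = Add(Mul(-1, Pow(-17496, Rational(1, 2))), 128) = Add(Mul(-1, Mul(54, I, Pow(6, Rational(1, 2)))), 128) = Add(Mul(-54, I, Pow(6, Rational(1, 2))), 128) = Add(128, Mul(-54, I, Pow(6, Rational(1, 2))))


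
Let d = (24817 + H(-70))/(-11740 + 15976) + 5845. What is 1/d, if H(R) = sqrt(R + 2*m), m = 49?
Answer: 34995342644/204752801224047 - 2824*sqrt(7)/204752801224047 ≈ 0.00017092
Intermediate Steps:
H(R) = sqrt(98 + R) (H(R) = sqrt(R + 2*49) = sqrt(R + 98) = sqrt(98 + R))
d = 24784237/4236 + sqrt(7)/2118 (d = (24817 + sqrt(98 - 70))/(-11740 + 15976) + 5845 = (24817 + sqrt(28))/4236 + 5845 = (24817 + 2*sqrt(7))*(1/4236) + 5845 = (24817/4236 + sqrt(7)/2118) + 5845 = 24784237/4236 + sqrt(7)/2118 ≈ 5850.9)
1/d = 1/(24784237/4236 + sqrt(7)/2118)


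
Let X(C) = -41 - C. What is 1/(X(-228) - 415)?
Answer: -1/228 ≈ -0.0043860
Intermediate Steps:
1/(X(-228) - 415) = 1/((-41 - 1*(-228)) - 415) = 1/((-41 + 228) - 415) = 1/(187 - 415) = 1/(-228) = -1/228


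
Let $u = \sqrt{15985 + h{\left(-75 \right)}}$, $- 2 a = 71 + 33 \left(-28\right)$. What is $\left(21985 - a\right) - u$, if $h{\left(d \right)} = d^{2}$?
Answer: $\frac{43117}{2} - \sqrt{21610} \approx 21412.0$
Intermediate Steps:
$a = \frac{853}{2}$ ($a = - \frac{71 + 33 \left(-28\right)}{2} = - \frac{71 - 924}{2} = \left(- \frac{1}{2}\right) \left(-853\right) = \frac{853}{2} \approx 426.5$)
$u = \sqrt{21610}$ ($u = \sqrt{15985 + \left(-75\right)^{2}} = \sqrt{15985 + 5625} = \sqrt{21610} \approx 147.0$)
$\left(21985 - a\right) - u = \left(21985 - \frac{853}{2}\right) - \sqrt{21610} = \frac{43117}{2} - \sqrt{21610}$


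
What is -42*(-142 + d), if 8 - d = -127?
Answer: 294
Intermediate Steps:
d = 135 (d = 8 - 1*(-127) = 8 + 127 = 135)
-42*(-142 + d) = -42*(-142 + 135) = -42*(-7) = 294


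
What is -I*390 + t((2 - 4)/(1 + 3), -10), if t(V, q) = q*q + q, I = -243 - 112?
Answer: 138540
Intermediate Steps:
I = -355
t(V, q) = q + q**2 (t(V, q) = q**2 + q = q + q**2)
-I*390 + t((2 - 4)/(1 + 3), -10) = -1*(-355)*390 - 10*(1 - 10) = 355*390 - 10*(-9) = 138450 + 90 = 138540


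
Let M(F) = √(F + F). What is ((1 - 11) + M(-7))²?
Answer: (-10 + I*√14)² ≈ 86.0 - 74.833*I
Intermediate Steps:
M(F) = √2*√F (M(F) = √(2*F) = √2*√F)
((1 - 11) + M(-7))² = ((1 - 11) + √2*√(-7))² = (-10 + √2*(I*√7))² = (-10 + I*√14)²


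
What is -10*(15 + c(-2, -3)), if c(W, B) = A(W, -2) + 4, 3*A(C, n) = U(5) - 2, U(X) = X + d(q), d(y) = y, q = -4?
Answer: -560/3 ≈ -186.67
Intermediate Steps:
U(X) = -4 + X (U(X) = X - 4 = -4 + X)
A(C, n) = -⅓ (A(C, n) = ((-4 + 5) - 2)/3 = (1 - 2)/3 = (⅓)*(-1) = -⅓)
c(W, B) = 11/3 (c(W, B) = -⅓ + 4 = 11/3)
-10*(15 + c(-2, -3)) = -10*(15 + 11/3) = -10*56/3 = -560/3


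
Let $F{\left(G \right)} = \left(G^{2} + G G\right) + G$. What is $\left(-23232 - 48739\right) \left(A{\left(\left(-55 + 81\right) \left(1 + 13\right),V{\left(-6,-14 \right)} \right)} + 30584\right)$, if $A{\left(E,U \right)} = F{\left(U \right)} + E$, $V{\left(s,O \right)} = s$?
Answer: $-2232108594$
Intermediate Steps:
$F{\left(G \right)} = G + 2 G^{2}$ ($F{\left(G \right)} = \left(G^{2} + G^{2}\right) + G = 2 G^{2} + G = G + 2 G^{2}$)
$A{\left(E,U \right)} = E + U \left(1 + 2 U\right)$ ($A{\left(E,U \right)} = U \left(1 + 2 U\right) + E = E + U \left(1 + 2 U\right)$)
$\left(-23232 - 48739\right) \left(A{\left(\left(-55 + 81\right) \left(1 + 13\right),V{\left(-6,-14 \right)} \right)} + 30584\right) = \left(-23232 - 48739\right) \left(\left(\left(-55 + 81\right) \left(1 + 13\right) - 6 \left(1 + 2 \left(-6\right)\right)\right) + 30584\right) = - 71971 \left(\left(26 \cdot 14 - 6 \left(1 - 12\right)\right) + 30584\right) = - 71971 \left(\left(364 - -66\right) + 30584\right) = - 71971 \left(\left(364 + 66\right) + 30584\right) = - 71971 \left(430 + 30584\right) = \left(-71971\right) 31014 = -2232108594$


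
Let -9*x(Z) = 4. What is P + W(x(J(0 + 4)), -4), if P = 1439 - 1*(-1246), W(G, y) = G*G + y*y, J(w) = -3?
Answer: 218797/81 ≈ 2701.2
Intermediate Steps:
x(Z) = -4/9 (x(Z) = -⅑*4 = -4/9)
W(G, y) = G² + y²
P = 2685 (P = 1439 + 1246 = 2685)
P + W(x(J(0 + 4)), -4) = 2685 + ((-4/9)² + (-4)²) = 2685 + (16/81 + 16) = 2685 + 1312/81 = 218797/81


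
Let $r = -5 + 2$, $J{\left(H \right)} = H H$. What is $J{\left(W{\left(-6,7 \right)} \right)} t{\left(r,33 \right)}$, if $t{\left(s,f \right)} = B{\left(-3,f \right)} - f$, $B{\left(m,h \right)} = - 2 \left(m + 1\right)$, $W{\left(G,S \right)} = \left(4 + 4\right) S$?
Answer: $-90944$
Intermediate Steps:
$W{\left(G,S \right)} = 8 S$
$B{\left(m,h \right)} = -2 - 2 m$ ($B{\left(m,h \right)} = - 2 \left(1 + m\right) = -2 - 2 m$)
$J{\left(H \right)} = H^{2}$
$r = -3$
$t{\left(s,f \right)} = 4 - f$ ($t{\left(s,f \right)} = \left(-2 - -6\right) - f = \left(-2 + 6\right) - f = 4 - f$)
$J{\left(W{\left(-6,7 \right)} \right)} t{\left(r,33 \right)} = \left(8 \cdot 7\right)^{2} \left(4 - 33\right) = 56^{2} \left(4 - 33\right) = 3136 \left(-29\right) = -90944$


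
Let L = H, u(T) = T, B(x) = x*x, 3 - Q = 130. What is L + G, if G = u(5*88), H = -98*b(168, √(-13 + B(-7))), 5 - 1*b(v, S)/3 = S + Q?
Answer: -36604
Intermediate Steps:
Q = -127 (Q = 3 - 1*130 = 3 - 130 = -127)
B(x) = x²
b(v, S) = 396 - 3*S (b(v, S) = 15 - 3*(S - 127) = 15 - 3*(-127 + S) = 15 + (381 - 3*S) = 396 - 3*S)
H = -37044 (H = -98*(396 - 3*√(-13 + (-7)²)) = -98*(396 - 3*√(-13 + 49)) = -98*(396 - 3*√36) = -98*(396 - 3*6) = -98*(396 - 18) = -98*378 = -37044)
L = -37044
G = 440 (G = 5*88 = 440)
L + G = -37044 + 440 = -36604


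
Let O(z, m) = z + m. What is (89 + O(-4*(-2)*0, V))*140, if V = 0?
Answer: 12460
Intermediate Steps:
O(z, m) = m + z
(89 + O(-4*(-2)*0, V))*140 = (89 + (0 - 4*(-2)*0))*140 = (89 + (0 + 8*0))*140 = (89 + (0 + 0))*140 = (89 + 0)*140 = 89*140 = 12460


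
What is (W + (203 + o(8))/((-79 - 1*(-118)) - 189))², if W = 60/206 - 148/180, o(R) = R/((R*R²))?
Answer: 31246724875129/8799528960000 ≈ 3.5510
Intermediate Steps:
o(R) = R⁻² (o(R) = R/(R³) = R/R³ = R⁻²)
W = -2461/4635 (W = 60*(1/206) - 148*1/180 = 30/103 - 37/45 = -2461/4635 ≈ -0.53096)
(W + (203 + o(8))/((-79 - 1*(-118)) - 189))² = (-2461/4635 + (203 + 8⁻²)/((-79 - 1*(-118)) - 189))² = (-2461/4635 + (203 + 1/64)/((-79 + 118) - 189))² = (-2461/4635 + 12993/(64*(39 - 189)))² = (-2461/4635 + (12993/64)/(-150))² = (-2461/4635 + (12993/64)*(-1/150))² = (-2461/4635 - 4331/3200)² = (-5589877/2966400)² = 31246724875129/8799528960000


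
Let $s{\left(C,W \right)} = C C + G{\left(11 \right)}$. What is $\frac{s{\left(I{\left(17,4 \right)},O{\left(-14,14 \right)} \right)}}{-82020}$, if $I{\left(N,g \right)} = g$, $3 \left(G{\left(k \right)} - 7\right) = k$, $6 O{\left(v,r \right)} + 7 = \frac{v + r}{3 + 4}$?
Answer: $- \frac{4}{12303} \approx -0.00032512$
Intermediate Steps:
$O{\left(v,r \right)} = - \frac{7}{6} + \frac{r}{42} + \frac{v}{42}$ ($O{\left(v,r \right)} = - \frac{7}{6} + \frac{\left(v + r\right) \frac{1}{3 + 4}}{6} = - \frac{7}{6} + \frac{\left(r + v\right) \frac{1}{7}}{6} = - \frac{7}{6} + \frac{\frac{r}{7} + \frac{v}{7}}{6} = - \frac{7}{6} + \left(\frac{r}{42} + \frac{v}{42}\right) = - \frac{7}{6} + \frac{r}{42} + \frac{v}{42}$)
$G{\left(k \right)} = 7 + \frac{k}{3}$
$s{\left(C,W \right)} = \frac{32}{3} + C^{2}$ ($s{\left(C,W \right)} = C C + \left(7 + \frac{1}{3} \cdot 11\right) = C^{2} + \left(7 + \frac{11}{3}\right) = C^{2} + \frac{32}{3} = \frac{32}{3} + C^{2}$)
$\frac{s{\left(I{\left(17,4 \right)},O{\left(-14,14 \right)} \right)}}{-82020} = \frac{\frac{32}{3} + 4^{2}}{-82020} = \left(\frac{32}{3} + 16\right) \left(- \frac{1}{82020}\right) = \frac{80}{3} \left(- \frac{1}{82020}\right) = - \frac{4}{12303}$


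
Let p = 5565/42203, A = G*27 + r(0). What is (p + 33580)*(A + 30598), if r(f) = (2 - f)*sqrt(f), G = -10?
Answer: 6140043563720/6029 ≈ 1.0184e+9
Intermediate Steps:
r(f) = sqrt(f)*(2 - f)
A = -270 (A = -10*27 + sqrt(0)*(2 - 1*0) = -270 + 0*(2 + 0) = -270 + 0*2 = -270 + 0 = -270)
p = 795/6029 (p = 5565*(1/42203) = 795/6029 ≈ 0.13186)
(p + 33580)*(A + 30598) = (795/6029 + 33580)*(-270 + 30598) = (202454615/6029)*30328 = 6140043563720/6029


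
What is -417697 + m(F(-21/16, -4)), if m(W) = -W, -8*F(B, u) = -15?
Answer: -3341591/8 ≈ -4.1770e+5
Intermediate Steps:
F(B, u) = 15/8 (F(B, u) = -1/8*(-15) = 15/8)
-417697 + m(F(-21/16, -4)) = -417697 - 1*15/8 = -417697 - 15/8 = -3341591/8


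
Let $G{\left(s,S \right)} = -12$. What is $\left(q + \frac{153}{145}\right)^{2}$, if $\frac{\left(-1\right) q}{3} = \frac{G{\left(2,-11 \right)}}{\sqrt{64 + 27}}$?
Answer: $\frac{29378619}{1913275} + \frac{11016 \sqrt{91}}{13195} \approx 23.319$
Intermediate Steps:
$q = \frac{36 \sqrt{91}}{91}$ ($q = - 3 \left(- \frac{12}{\sqrt{64 + 27}}\right) = - 3 \left(- \frac{12}{\sqrt{91}}\right) = - 3 \left(- 12 \frac{\sqrt{91}}{91}\right) = - 3 \left(- \frac{12 \sqrt{91}}{91}\right) = \frac{36 \sqrt{91}}{91} \approx 3.7738$)
$\left(q + \frac{153}{145}\right)^{2} = \left(\frac{36 \sqrt{91}}{91} + \frac{153}{145}\right)^{2} = \left(\frac{153}{145} + \frac{36 \sqrt{91}}{91}\right)^{2}$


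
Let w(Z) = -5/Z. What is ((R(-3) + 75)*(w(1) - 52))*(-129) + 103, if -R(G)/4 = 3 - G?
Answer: 375106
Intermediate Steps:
R(G) = -12 + 4*G (R(G) = -4*(3 - G) = -12 + 4*G)
((R(-3) + 75)*(w(1) - 52))*(-129) + 103 = (((-12 + 4*(-3)) + 75)*(-5/1 - 52))*(-129) + 103 = (((-12 - 12) + 75)*(-5*1 - 52))*(-129) + 103 = ((-24 + 75)*(-5 - 52))*(-129) + 103 = (51*(-57))*(-129) + 103 = -2907*(-129) + 103 = 375003 + 103 = 375106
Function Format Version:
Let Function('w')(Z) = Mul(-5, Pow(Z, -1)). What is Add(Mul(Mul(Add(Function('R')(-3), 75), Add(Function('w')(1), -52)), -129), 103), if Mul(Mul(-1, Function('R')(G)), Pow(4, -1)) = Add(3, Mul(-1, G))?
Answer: 375106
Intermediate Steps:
Function('R')(G) = Add(-12, Mul(4, G)) (Function('R')(G) = Mul(-4, Add(3, Mul(-1, G))) = Add(-12, Mul(4, G)))
Add(Mul(Mul(Add(Function('R')(-3), 75), Add(Function('w')(1), -52)), -129), 103) = Add(Mul(Mul(Add(Add(-12, Mul(4, -3)), 75), Add(Mul(-5, Pow(1, -1)), -52)), -129), 103) = Add(Mul(Mul(Add(Add(-12, -12), 75), Add(Mul(-5, 1), -52)), -129), 103) = Add(Mul(Mul(Add(-24, 75), Add(-5, -52)), -129), 103) = Add(Mul(Mul(51, -57), -129), 103) = Add(Mul(-2907, -129), 103) = Add(375003, 103) = 375106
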